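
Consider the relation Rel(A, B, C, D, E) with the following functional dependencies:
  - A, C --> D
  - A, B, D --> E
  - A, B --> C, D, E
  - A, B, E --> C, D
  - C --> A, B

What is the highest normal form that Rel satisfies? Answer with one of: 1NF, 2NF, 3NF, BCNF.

Candidate keys: {A, B}, {C}. Prime attributes: {A, B, C}.
Each dependency's left side is a superkey — BCNF holds.

BCNF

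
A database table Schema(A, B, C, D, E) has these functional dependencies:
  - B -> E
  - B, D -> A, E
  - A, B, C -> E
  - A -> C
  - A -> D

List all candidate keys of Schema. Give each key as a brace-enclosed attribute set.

{A, B}, {B, D}

{B} never appears on the right of any FD, so every key must include it.
Closure of {A, B} is {A, B, C, D, E}, the whole schema; {A, B} is a candidate key.
Closure of {B, D} is {A, B, C, D, E}, the whole schema; {B, D} is a candidate key.
Any other superkey properly contains one of these, so there are no further candidate keys.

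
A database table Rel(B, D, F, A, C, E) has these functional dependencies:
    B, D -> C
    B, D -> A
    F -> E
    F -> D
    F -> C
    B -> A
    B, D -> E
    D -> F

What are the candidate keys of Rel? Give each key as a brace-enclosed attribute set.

{B, D}, {B, F}

No FD produces {B}, so it must be in every candidate key.
Closure of {B, D} is {A, B, C, D, E, F}, the whole schema; {B, D} is a candidate key.
Closure of {B, F} is {A, B, C, D, E, F}, the whole schema; {B, F} is a candidate key.
These are minimal and exhaustive — every other superkey contains one of them.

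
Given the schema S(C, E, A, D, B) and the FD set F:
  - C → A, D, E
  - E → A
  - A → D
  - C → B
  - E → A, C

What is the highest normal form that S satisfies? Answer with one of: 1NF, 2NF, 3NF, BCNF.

2NF

Candidate keys: {C}, {E}. Prime attributes: {C, E}.
A → D: {A}⁺ = {A, D}, which is not all of the attributes, so the left side is not a superkey — BCNF is violated.
A → D has non-prime {D} on the right and a non-superkey on the left, so 3NF fails.
Every candidate key is a single attribute, so no partial dependency is possible; 2NF holds.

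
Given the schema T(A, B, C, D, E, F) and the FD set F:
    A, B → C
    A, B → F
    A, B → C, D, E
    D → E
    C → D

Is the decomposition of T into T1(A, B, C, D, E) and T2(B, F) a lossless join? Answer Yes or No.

No

T1 ∩ T2 = {B}; its closure under F is {B}.
Neither T1 nor T2 is contained in that closure, so the decomposition is lossy.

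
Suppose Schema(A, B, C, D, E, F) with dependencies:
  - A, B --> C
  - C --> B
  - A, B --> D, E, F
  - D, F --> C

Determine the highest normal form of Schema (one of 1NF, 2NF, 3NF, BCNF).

Candidate keys: {A, B}, {A, C}, {A, D, F}. Prime attributes: {A, B, C, D, F}.
For C --> B we have {C}⁺ = {B, C}; {C} is not a superkey, so BCNF fails.
But every attribute on its right side ({B}) is prime, and the same holds for every other non-superkey FD, so 3NF still holds.

3NF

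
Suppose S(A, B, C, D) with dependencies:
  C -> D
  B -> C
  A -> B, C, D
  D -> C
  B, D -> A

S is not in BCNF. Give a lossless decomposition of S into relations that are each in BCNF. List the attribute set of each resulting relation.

{A, B, C}; {C, D}

Candidate keys of the original relation: {A}, {B}.
{A, B, C, D}: {C} determines {C, D} here but is not a superkey — split on C -> D, giving {C, D} and {A, B, C}.
{C, D}: every determinant is a superkey — BCNF.
{A, B, C}: every determinant is a superkey — BCNF.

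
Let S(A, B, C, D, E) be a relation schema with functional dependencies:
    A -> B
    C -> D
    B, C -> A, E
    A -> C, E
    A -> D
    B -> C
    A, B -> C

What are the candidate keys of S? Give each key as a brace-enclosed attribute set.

{A} is a candidate key since {A}⁺ = {A, B, C, D, E} covers every attribute.
{B} is a candidate key since {B}⁺ = {A, B, C, D, E} covers every attribute.
Any other superkey properly contains one of these, so there are no further candidate keys.

{A}, {B}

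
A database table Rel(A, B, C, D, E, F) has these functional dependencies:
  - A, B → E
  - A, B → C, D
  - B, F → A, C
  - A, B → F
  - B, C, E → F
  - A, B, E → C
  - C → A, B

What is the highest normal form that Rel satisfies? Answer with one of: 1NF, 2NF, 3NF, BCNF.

Candidate keys: {A, B}, {B, F}, {C}. Prime attributes: {A, B, C, F}.
Each dependency's left side is a superkey — BCNF holds.

BCNF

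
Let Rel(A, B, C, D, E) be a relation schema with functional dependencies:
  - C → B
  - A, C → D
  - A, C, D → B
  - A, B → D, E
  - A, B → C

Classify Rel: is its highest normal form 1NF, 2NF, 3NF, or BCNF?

Candidate keys: {A, B}, {A, C}. Prime attributes: {A, B, C}.
C → B: {C}⁺ = {B, C}, which is not all of the attributes, so the left side is not a superkey — BCNF is violated.
But every attribute on its right side ({B}) is prime, and the same holds for every other non-superkey FD, so 3NF still holds.

3NF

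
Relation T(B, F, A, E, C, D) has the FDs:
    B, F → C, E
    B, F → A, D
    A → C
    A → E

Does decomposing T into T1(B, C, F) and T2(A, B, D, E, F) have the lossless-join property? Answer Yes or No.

T1 ∩ T2 = {B, F}; its closure under F is {A, B, C, D, E, F}.
T1 is contained in that closure, so T1 ∩ T2 → T1 holds and the join is lossless.

Yes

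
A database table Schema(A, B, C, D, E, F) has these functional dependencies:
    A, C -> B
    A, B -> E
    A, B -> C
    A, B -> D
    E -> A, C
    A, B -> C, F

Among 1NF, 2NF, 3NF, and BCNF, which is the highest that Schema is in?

Candidate keys: {A, B}, {A, C}, {E}. Prime attributes: {A, B, C, E}.
The left-hand side of every FD is a superkey, so BCNF is satisfied.

BCNF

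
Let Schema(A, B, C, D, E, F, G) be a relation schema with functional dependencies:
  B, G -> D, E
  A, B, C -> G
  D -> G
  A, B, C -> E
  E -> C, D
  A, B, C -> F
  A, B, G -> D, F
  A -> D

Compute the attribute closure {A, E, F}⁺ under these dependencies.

Start with {A, E, F}.
E -> C, D applies; add {C, D} → now {A, C, D, E, F}.
D -> G applies; add {G} → now {A, C, D, E, F, G}.
No further FD applies.

{A, C, D, E, F, G}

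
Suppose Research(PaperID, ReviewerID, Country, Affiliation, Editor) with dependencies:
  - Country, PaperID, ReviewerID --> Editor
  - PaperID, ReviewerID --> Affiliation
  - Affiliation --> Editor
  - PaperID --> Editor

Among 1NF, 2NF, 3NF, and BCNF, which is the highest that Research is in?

1NF

Candidate key: {Country, PaperID, ReviewerID}. Prime attributes: {Country, PaperID, ReviewerID}.
PaperID, ReviewerID --> Affiliation breaks BCNF: {PaperID, ReviewerID}⁺ = {Affiliation, Editor, PaperID, ReviewerID}, so {PaperID, ReviewerID} is not a superkey.
Because {Affiliation} is non-prime and the left side of PaperID, ReviewerID --> Affiliation is not a superkey, the relation is not in 3NF.
The proper key subset {PaperID} of {Country, PaperID, ReviewerID} determines non-prime {Editor}, so the relation is not even in 2NF.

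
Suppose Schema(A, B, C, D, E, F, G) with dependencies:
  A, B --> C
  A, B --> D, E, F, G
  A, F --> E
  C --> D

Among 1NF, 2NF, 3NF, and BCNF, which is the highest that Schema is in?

2NF

Candidate key: {A, B}. Prime attributes: {A, B}.
A, F --> E: {A, F}⁺ = {A, E, F}, which is not all of the attributes, so the left side is not a superkey — BCNF is violated.
Because {E} is non-prime and the left side of A, F --> E is not a superkey, the relation is not in 3NF.
Checking every proper subset of each key, none determines a non-prime attribute — 2NF is satisfied.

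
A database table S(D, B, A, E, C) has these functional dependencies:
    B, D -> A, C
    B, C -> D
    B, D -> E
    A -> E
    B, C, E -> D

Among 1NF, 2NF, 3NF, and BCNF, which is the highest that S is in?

2NF

Candidate keys: {B, C}, {B, D}. Prime attributes: {B, C, D}.
A -> E: {A}⁺ = {A, E}, which is not all of the attributes, so the left side is not a superkey — BCNF is violated.
Because {E} is non-prime and the left side of A -> E is not a superkey, the relation is not in 3NF.
No proper subset of a key has a non-prime attribute in its closure, so there is no partial dependency; 2NF holds.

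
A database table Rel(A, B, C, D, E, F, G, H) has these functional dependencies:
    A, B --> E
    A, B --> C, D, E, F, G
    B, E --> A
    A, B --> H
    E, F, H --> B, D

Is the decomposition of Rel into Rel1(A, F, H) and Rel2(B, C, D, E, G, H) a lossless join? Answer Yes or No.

Common attributes: {H}; their closure is {H}.
Rel1 ⊄ {H} and Rel2 ⊄ {H}, so the split is lossy.

No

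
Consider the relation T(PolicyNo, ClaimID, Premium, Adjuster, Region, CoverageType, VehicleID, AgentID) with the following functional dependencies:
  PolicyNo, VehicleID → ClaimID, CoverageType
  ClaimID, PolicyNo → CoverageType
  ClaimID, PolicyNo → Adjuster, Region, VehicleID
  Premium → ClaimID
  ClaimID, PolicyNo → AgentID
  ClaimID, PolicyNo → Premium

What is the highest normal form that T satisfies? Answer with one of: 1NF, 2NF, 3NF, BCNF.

3NF

Candidate keys: {ClaimID, PolicyNo}, {PolicyNo, Premium}, {PolicyNo, VehicleID}. Prime attributes: {ClaimID, PolicyNo, Premium, VehicleID}.
Premium → ClaimID: {Premium}⁺ = {ClaimID, Premium}, which is not all of the attributes, so the left side is not a superkey — BCNF is violated.
Since {ClaimID} ⊆ prime attributes and every other non-superkey FD also has a prime right side, the schema is in 3NF.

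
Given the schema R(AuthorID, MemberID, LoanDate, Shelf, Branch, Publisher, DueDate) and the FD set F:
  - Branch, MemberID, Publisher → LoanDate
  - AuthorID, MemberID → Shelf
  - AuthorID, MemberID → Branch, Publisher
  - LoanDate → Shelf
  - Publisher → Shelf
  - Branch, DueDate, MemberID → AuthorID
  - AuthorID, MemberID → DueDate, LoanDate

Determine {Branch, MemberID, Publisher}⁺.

Start with {Branch, MemberID, Publisher}.
Branch, MemberID, Publisher → LoanDate applies; add {LoanDate} → now {Branch, LoanDate, MemberID, Publisher}.
LoanDate → Shelf applies; add {Shelf} → now {Branch, LoanDate, MemberID, Publisher, Shelf}.
No further FD applies.

{Branch, LoanDate, MemberID, Publisher, Shelf}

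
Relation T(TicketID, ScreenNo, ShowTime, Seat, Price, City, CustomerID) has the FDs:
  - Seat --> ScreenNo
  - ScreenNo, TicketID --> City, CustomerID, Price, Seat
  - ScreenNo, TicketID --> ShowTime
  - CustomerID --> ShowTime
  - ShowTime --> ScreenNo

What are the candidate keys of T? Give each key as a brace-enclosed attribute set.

{CustomerID, TicketID}, {ScreenNo, TicketID}, {Seat, TicketID}, {ShowTime, TicketID}

{TicketID} never appears on the right of any FD, so every key must include it.
Closure of {CustomerID, TicketID} is {City, CustomerID, Price, ScreenNo, Seat, ShowTime, TicketID}, the whole schema; {CustomerID, TicketID} is a candidate key.
Closure of {ScreenNo, TicketID} is {City, CustomerID, Price, ScreenNo, Seat, ShowTime, TicketID}, the whole schema; {ScreenNo, TicketID} is a candidate key.
Closure of {Seat, TicketID} is {City, CustomerID, Price, ScreenNo, Seat, ShowTime, TicketID}, the whole schema; {Seat, TicketID} is a candidate key.
Closure of {ShowTime, TicketID} is {City, CustomerID, Price, ScreenNo, Seat, ShowTime, TicketID}, the whole schema; {ShowTime, TicketID} is a candidate key.
No proper subset of any of these is a key, and no other minimal superkey exists.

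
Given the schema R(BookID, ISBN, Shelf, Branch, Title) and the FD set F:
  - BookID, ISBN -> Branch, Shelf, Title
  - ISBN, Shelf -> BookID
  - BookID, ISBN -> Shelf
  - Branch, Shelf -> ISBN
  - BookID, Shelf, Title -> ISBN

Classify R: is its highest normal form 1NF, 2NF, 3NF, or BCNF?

BCNF

Candidate keys: {BookID, ISBN}, {BookID, Shelf, Title}, {Branch, Shelf}, {ISBN, Shelf}. Prime attributes: {BookID, Branch, ISBN, Shelf, Title}.
Each dependency's left side is a superkey — BCNF holds.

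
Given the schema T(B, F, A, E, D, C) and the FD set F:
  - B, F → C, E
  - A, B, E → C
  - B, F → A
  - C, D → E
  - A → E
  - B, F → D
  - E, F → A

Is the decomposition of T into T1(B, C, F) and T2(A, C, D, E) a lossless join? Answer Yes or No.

No

Common attributes: {C}; their closure is {C}.
The closure covers neither T1 nor T2 entirely; the join is not lossless.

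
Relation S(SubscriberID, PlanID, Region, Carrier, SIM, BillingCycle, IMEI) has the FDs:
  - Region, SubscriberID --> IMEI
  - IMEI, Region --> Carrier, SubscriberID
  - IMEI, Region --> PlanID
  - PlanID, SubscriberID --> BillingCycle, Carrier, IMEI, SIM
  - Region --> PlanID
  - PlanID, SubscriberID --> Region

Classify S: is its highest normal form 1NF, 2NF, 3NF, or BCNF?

Candidate keys: {IMEI, Region}, {PlanID, SubscriberID}, {Region, SubscriberID}. Prime attributes: {IMEI, PlanID, Region, SubscriberID}.
Region --> PlanID: {Region}⁺ = {PlanID, Region}, which is not all of the attributes, so the left side is not a superkey — BCNF is violated.
Since {PlanID} ⊆ prime attributes and every other non-superkey FD also has a prime right side, the schema is in 3NF.

3NF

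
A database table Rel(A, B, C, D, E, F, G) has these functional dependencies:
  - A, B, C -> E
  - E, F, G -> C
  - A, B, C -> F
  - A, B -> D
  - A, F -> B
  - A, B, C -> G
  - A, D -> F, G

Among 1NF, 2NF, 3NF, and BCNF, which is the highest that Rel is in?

Candidate keys: {A, B, C}, {A, B, E}, {A, C, D}, {A, C, F}, {A, D, E}, {A, E, F}. Prime attributes: {A, B, C, D, E, F}.
For E, F, G -> C we have {E, F, G}⁺ = {C, E, F, G}; {E, F, G} is not a superkey, so BCNF fails.
A, D -> F, G determines the non-prime attribute {G} from a non-superkey — 3NF is violated.
{A, B} is a proper subset of the key {A, B, C}, and {A, B}⁺ contains the non-prime attribute {G} — a partial dependency, so 2NF is violated.

1NF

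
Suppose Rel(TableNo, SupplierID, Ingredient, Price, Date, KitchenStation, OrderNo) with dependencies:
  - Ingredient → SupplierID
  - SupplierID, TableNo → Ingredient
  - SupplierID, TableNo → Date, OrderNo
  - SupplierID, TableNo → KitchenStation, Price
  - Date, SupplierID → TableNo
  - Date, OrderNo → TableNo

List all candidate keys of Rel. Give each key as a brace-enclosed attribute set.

{Date, Ingredient}, {Date, SupplierID}, {Ingredient, TableNo}, {SupplierID, TableNo}

{Date, Ingredient} is a candidate key since {Date, Ingredient}⁺ = {Date, Ingredient, KitchenStation, OrderNo, Price, SupplierID, TableNo} covers every attribute.
{Date, SupplierID} is a candidate key since {Date, SupplierID}⁺ = {Date, Ingredient, KitchenStation, OrderNo, Price, SupplierID, TableNo} covers every attribute.
{Ingredient, TableNo} is a candidate key since {Ingredient, TableNo}⁺ = {Date, Ingredient, KitchenStation, OrderNo, Price, SupplierID, TableNo} covers every attribute.
{SupplierID, TableNo} is a candidate key since {SupplierID, TableNo}⁺ = {Date, Ingredient, KitchenStation, OrderNo, Price, SupplierID, TableNo} covers every attribute.
These are minimal and exhaustive — every other superkey contains one of them.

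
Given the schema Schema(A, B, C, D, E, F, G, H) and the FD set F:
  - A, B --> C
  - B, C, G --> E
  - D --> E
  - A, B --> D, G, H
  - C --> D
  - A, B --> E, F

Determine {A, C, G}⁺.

Start with {A, C, G}.
C --> D applies; add {D} → now {A, C, D, G}.
D --> E applies; add {E} → now {A, C, D, E, G}.
No further FD applies.

{A, C, D, E, G}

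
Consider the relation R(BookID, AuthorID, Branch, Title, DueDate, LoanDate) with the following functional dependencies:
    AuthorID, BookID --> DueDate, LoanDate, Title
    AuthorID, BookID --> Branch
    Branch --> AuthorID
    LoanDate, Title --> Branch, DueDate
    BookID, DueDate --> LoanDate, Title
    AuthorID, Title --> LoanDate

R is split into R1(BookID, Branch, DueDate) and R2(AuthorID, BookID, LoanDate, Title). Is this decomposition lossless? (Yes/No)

The shared attributes are {BookID} and {BookID}⁺ = {BookID}.
The closure covers neither R1 nor R2 entirely; the join is not lossless.

No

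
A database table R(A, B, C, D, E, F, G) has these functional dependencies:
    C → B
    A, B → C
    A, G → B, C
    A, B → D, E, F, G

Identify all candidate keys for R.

{A, B}, {A, C}, {A, G}

{A} never appears on the right of any FD, so every key must include it.
{A, B}⁺ = {A, B, C, D, E, F, G} — all of the relation — so {A, B} is a candidate key.
{A, C}⁺ = {A, B, C, D, E, F, G} — all of the relation — so {A, C} is a candidate key.
{A, G}⁺ = {A, B, C, D, E, F, G} — all of the relation — so {A, G} is a candidate key.
No proper subset of any of these is a key, and no other minimal superkey exists.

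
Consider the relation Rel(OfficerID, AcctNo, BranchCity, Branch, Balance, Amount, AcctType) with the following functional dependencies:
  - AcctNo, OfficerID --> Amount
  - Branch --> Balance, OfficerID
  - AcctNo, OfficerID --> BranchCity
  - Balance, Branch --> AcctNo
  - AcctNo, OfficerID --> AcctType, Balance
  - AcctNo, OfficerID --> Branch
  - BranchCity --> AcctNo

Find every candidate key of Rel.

{Branch} is a candidate key since {Branch}⁺ = {AcctNo, AcctType, Amount, Balance, Branch, BranchCity, OfficerID} covers every attribute.
{AcctNo, OfficerID} is a candidate key since {AcctNo, OfficerID}⁺ = {AcctNo, AcctType, Amount, Balance, Branch, BranchCity, OfficerID} covers every attribute.
{BranchCity, OfficerID} is a candidate key since {BranchCity, OfficerID}⁺ = {AcctNo, AcctType, Amount, Balance, Branch, BranchCity, OfficerID} covers every attribute.
These are minimal and exhaustive — every other superkey contains one of them.

{AcctNo, OfficerID}, {Branch}, {BranchCity, OfficerID}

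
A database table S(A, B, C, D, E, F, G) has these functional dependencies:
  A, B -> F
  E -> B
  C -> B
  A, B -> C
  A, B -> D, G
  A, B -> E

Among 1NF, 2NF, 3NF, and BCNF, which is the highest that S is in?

3NF

Candidate keys: {A, B}, {A, C}, {A, E}. Prime attributes: {A, B, C, E}.
E -> B breaks BCNF: {E}⁺ = {B, E}, so {E} is not a superkey.
But every attribute on its right side ({B}) is prime, and the same holds for every other non-superkey FD, so 3NF still holds.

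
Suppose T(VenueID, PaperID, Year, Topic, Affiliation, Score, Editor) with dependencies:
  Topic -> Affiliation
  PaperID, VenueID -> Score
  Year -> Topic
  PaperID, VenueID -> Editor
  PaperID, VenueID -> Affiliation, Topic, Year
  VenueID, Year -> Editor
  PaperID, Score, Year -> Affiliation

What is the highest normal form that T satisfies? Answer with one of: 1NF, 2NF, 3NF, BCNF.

2NF

Candidate key: {PaperID, VenueID}. Prime attributes: {PaperID, VenueID}.
Topic -> Affiliation: {Topic}⁺ = {Affiliation, Topic}, which is not all of the attributes, so the left side is not a superkey — BCNF is violated.
Topic -> Affiliation has non-prime {Affiliation} on the right and a non-superkey on the left, so 3NF fails.
No non-prime attribute depends on a proper subset of any candidate key, so 2NF holds.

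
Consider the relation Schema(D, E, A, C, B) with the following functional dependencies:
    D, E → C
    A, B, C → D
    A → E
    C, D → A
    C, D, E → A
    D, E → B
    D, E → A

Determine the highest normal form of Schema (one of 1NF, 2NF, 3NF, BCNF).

Candidate keys: {A, B, C}, {A, D}, {C, D}, {D, E}. Prime attributes: {A, B, C, D, E}.
A → E breaks BCNF: {A}⁺ = {A, E}, so {A} is not a superkey.
But every attribute on its right side ({E}) is prime, and the same holds for every other non-superkey FD, so 3NF still holds.

3NF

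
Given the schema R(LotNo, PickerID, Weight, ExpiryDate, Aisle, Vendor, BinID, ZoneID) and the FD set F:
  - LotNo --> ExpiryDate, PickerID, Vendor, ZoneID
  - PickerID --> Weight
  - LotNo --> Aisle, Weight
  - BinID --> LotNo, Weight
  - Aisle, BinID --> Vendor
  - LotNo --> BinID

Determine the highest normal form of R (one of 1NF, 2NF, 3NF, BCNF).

2NF

Candidate keys: {BinID}, {LotNo}. Prime attributes: {BinID, LotNo}.
PickerID --> Weight: {PickerID}⁺ = {PickerID, Weight}, which is not all of the attributes, so the left side is not a superkey — BCNF is violated.
PickerID --> Weight has non-prime {Weight} on the right and a non-superkey on the left, so 3NF fails.
All keys have size 1, which rules out partial dependencies — 2NF is satisfied.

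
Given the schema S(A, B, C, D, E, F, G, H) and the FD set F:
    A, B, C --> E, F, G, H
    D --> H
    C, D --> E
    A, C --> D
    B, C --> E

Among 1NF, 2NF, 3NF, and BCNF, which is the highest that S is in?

Candidate key: {A, B, C}. Prime attributes: {A, B, C}.
For D --> H we have {D}⁺ = {D, H}; {D} is not a superkey, so BCNF fails.
Because {H} is non-prime and the left side of D --> H is not a superkey, the relation is not in 3NF.
Since {A, C} ⊂ {A, B, C} and {A, C}⁺ ⊇ {D, E, H} with {D, E, H} non-prime, there is a partial dependency; 2NF fails.

1NF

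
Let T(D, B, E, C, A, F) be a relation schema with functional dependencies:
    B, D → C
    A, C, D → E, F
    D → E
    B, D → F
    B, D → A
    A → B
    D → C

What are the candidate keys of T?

{D} never appears on the right of any FD, so every key must include it.
{A, D}⁺ = {A, B, C, D, E, F} — all of the relation — so {A, D} is a candidate key.
{B, D}⁺ = {A, B, C, D, E, F} — all of the relation — so {B, D} is a candidate key.
These are minimal and exhaustive — every other superkey contains one of them.

{A, D}, {B, D}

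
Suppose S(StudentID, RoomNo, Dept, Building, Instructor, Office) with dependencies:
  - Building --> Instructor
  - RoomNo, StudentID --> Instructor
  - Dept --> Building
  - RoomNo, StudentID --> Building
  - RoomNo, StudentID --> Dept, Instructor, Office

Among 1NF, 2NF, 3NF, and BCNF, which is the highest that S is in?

Candidate key: {RoomNo, StudentID}. Prime attributes: {RoomNo, StudentID}.
Building --> Instructor: {Building}⁺ = {Building, Instructor}, which is not all of the attributes, so the left side is not a superkey — BCNF is violated.
Building --> Instructor has non-prime {Instructor} on the right and a non-superkey on the left, so 3NF fails.
No proper subset of a key has a non-prime attribute in its closure, so there is no partial dependency; 2NF holds.

2NF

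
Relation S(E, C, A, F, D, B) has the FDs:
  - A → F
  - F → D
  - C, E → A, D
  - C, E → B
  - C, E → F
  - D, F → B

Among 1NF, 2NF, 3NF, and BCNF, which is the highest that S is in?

2NF

Candidate key: {C, E}. Prime attributes: {C, E}.
A → F breaks BCNF: {A}⁺ = {A, B, D, F}, so {A} is not a superkey.
A → F has non-prime {F} on the right and a non-superkey on the left, so 3NF fails.
No proper subset of a key has a non-prime attribute in its closure, so there is no partial dependency; 2NF holds.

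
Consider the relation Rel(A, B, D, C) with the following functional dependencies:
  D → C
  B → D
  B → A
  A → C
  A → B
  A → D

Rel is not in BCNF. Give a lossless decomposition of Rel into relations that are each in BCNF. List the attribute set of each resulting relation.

Candidate keys of the original relation: {A}, {B}.
In {A, B, C, D}, {D} is not a superkey ({D}⁺ restricted to this set is {C, D}), so split on D → C into {C, D} and {A, B, D}.
{C, D} is in BCNF.
{A, B, D} is in BCNF.

{A, B, D}; {C, D}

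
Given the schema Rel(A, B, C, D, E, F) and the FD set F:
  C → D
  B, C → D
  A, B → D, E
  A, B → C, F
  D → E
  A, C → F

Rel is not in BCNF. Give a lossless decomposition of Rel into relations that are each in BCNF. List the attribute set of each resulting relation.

{A, B, C}; {A, C, F}; {C, D}; {D, E}

Candidate key of the original relation: {A, B}.
In {A, B, C, D, E, F}, {C} is not a superkey ({C}⁺ restricted to this set is {C, D, E}), so split on C → D, E into {C, D, E} and {A, B, C, F}.
In {C, D, E}, {D} is not a superkey ({D}⁺ restricted to this set is {D, E}), so split on D → E into {D, E} and {C, D}.
{D, E}: every determinant is a superkey — BCNF.
{C, D}: every determinant is a superkey — BCNF.
In {A, B, C, F}, {A, C} is not a superkey ({A, C}⁺ restricted to this set is {A, C, F}), so split on A, C → F into {A, C, F} and {A, B, C}.
{A, C, F}: every determinant is a superkey — BCNF.
{A, B, C}: every determinant is a superkey — BCNF.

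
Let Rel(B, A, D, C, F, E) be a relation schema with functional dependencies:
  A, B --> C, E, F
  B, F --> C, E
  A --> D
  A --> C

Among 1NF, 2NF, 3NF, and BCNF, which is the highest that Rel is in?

1NF

Candidate key: {A, B}. Prime attributes: {A, B}.
B, F --> C, E breaks BCNF: {B, F}⁺ = {B, C, E, F}, so {B, F} is not a superkey.
B, F --> C, E determines the non-prime attributes {C, E} from a non-superkey — 3NF is violated.
The proper key subset {A} of {A, B} determines non-prime {C, D}, so the relation is not even in 2NF.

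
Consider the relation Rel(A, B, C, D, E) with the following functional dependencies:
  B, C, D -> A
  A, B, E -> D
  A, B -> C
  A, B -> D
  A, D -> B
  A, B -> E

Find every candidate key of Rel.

{A, B}, {A, D}, {B, C, D}

{A, B} is a candidate key since {A, B}⁺ = {A, B, C, D, E} covers every attribute.
{A, D} is a candidate key since {A, D}⁺ = {A, B, C, D, E} covers every attribute.
{B, C, D} is a candidate key since {B, C, D}⁺ = {A, B, C, D, E} covers every attribute.
No proper subset of any of these is a key, and no other minimal superkey exists.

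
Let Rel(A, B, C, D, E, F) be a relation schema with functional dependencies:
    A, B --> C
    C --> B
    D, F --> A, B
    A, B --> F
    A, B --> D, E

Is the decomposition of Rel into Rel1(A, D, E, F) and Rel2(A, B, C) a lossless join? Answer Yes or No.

The shared attributes are {A} and {A}⁺ = {A}.
The closure covers neither Rel1 nor Rel2 entirely; the join is not lossless.

No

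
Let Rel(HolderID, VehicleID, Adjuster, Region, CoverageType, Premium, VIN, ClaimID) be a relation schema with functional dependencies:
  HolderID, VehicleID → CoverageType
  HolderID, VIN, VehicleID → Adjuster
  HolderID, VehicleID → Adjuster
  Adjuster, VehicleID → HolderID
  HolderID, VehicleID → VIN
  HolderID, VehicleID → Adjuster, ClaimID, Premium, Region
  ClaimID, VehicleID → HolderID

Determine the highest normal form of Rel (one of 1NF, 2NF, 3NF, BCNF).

Candidate keys: {Adjuster, VehicleID}, {ClaimID, VehicleID}, {HolderID, VehicleID}. Prime attributes: {Adjuster, ClaimID, HolderID, VehicleID}.
Every FD has a superkey on the left, so the relation is in BCNF.

BCNF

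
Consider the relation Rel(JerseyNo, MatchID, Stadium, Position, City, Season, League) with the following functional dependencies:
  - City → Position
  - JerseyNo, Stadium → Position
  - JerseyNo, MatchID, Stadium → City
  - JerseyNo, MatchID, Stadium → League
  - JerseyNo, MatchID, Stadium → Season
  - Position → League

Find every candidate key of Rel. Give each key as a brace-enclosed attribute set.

No FD produces {JerseyNo, MatchID, Stadium}, so they must be in every candidate key.
Closure of {JerseyNo, MatchID, Stadium} is {City, JerseyNo, League, MatchID, Position, Season, Stadium}, the whole schema; {JerseyNo, MatchID, Stadium} is a candidate key.
No other minimal set has full closure, so this is the only candidate key.

{JerseyNo, MatchID, Stadium}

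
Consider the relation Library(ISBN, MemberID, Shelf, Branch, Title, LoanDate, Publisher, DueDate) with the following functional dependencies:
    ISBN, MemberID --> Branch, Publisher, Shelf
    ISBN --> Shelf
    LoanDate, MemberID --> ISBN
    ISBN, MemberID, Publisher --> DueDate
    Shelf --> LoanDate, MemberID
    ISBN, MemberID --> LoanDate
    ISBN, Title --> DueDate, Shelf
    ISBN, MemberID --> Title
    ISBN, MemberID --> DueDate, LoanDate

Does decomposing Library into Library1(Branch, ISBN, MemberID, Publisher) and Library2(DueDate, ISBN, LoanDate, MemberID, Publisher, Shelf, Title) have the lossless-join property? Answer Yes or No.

Yes

Library1 ∩ Library2 = {ISBN, MemberID, Publisher}; its closure under F is {Branch, DueDate, ISBN, LoanDate, MemberID, Publisher, Shelf, Title}.
This includes all of Library1, so the common attributes are a superkey of Library1 — the join is lossless.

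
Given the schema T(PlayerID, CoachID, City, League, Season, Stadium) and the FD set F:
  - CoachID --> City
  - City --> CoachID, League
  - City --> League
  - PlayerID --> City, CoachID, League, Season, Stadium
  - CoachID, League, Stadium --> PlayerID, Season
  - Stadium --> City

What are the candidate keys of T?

Closure of {PlayerID} is {City, CoachID, League, PlayerID, Season, Stadium}, the whole schema; {PlayerID} is a candidate key.
Closure of {Stadium} is {City, CoachID, League, PlayerID, Season, Stadium}, the whole schema; {Stadium} is a candidate key.
Any other superkey properly contains one of these, so there are no further candidate keys.

{PlayerID}, {Stadium}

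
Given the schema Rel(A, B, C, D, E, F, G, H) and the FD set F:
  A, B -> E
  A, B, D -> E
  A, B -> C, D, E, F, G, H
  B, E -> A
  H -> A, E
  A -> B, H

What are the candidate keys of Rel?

{A}, {B, E}, {H}

{A}⁺ = {A, B, C, D, E, F, G, H} — all of the relation — so {A} is a candidate key.
{H}⁺ = {A, B, C, D, E, F, G, H} — all of the relation — so {H} is a candidate key.
{B, E}⁺ = {A, B, C, D, E, F, G, H} — all of the relation — so {B, E} is a candidate key.
These are minimal and exhaustive — every other superkey contains one of them.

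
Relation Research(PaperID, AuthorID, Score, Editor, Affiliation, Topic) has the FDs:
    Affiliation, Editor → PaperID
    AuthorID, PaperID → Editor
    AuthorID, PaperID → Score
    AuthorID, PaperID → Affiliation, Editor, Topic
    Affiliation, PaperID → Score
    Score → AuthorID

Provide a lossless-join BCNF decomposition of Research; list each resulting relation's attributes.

Candidate keys of the original relation: {Affiliation, Editor}, {Affiliation, PaperID}, {AuthorID, PaperID}, {PaperID, Score}.
In {Affiliation, AuthorID, Editor, PaperID, Score, Topic}, {Score} is not a superkey ({Score}⁺ restricted to this set is {AuthorID, Score}), so split on Score → AuthorID into {AuthorID, Score} and {Affiliation, Editor, PaperID, Score, Topic}.
{AuthorID, Score}: every determinant is a superkey — BCNF.
{Affiliation, Editor, PaperID, Score, Topic}: every determinant is a superkey — BCNF.

{Affiliation, Editor, PaperID, Score, Topic}; {AuthorID, Score}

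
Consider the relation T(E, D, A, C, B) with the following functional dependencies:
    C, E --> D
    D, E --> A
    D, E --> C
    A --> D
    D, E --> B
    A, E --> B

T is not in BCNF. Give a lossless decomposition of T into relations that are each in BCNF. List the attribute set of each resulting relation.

Candidate keys of the original relation: {A, E}, {C, E}, {D, E}.
{A, B, C, D, E}: {A} determines {A, D} here but is not a superkey — split on A --> D, giving {A, D} and {A, B, C, E}.
{A, D} is in BCNF.
{A, B, C, E} is in BCNF.

{A, B, C, E}; {A, D}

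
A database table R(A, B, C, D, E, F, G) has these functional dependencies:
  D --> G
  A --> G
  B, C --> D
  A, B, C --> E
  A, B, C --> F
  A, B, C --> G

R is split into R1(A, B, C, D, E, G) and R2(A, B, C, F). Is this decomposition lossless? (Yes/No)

Yes

Common attributes: {A, B, C}; their closure is {A, B, C, D, E, F, G}.
Since R1 ⊆ {A, B, C, D, E, F, G}, the intersection is a superkey of R1; the decomposition is lossless.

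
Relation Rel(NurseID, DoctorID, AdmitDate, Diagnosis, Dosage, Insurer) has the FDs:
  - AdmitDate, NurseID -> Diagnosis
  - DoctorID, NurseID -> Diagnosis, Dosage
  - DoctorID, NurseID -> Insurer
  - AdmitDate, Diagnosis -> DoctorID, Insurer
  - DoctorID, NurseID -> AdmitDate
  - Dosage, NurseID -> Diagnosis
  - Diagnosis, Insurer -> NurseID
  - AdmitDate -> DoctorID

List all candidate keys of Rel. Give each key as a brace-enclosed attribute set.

{AdmitDate, Diagnosis}⁺ = {AdmitDate, Diagnosis, DoctorID, Dosage, Insurer, NurseID}, which is every attribute, so {AdmitDate, Diagnosis} is a candidate key.
{AdmitDate, NurseID}⁺ = {AdmitDate, Diagnosis, DoctorID, Dosage, Insurer, NurseID}, which is every attribute, so {AdmitDate, NurseID} is a candidate key.
{DoctorID, NurseID}⁺ = {AdmitDate, Diagnosis, DoctorID, Dosage, Insurer, NurseID}, which is every attribute, so {DoctorID, NurseID} is a candidate key.
{Diagnosis, DoctorID, Insurer}⁺ = {AdmitDate, Diagnosis, DoctorID, Dosage, Insurer, NurseID}, which is every attribute, so {Diagnosis, DoctorID, Insurer} is a candidate key.
No proper subset of any of these is a key, and no other minimal superkey exists.

{AdmitDate, Diagnosis}, {AdmitDate, NurseID}, {Diagnosis, DoctorID, Insurer}, {DoctorID, NurseID}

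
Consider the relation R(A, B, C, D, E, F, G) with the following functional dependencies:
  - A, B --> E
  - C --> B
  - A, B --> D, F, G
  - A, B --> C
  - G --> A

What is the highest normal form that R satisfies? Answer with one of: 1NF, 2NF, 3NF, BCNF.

Candidate keys: {A, B}, {A, C}, {B, G}, {C, G}. Prime attributes: {A, B, C, G}.
C --> B breaks BCNF: {C}⁺ = {B, C}, so {C} is not a superkey.
Since {B} ⊆ prime attributes and every other non-superkey FD also has a prime right side, the schema is in 3NF.

3NF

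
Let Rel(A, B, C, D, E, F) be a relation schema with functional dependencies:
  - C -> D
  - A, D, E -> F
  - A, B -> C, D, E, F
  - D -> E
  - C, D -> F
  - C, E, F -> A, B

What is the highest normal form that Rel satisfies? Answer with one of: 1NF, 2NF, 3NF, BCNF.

2NF

Candidate keys: {A, B}, {C}. Prime attributes: {A, B, C}.
A, D, E -> F: {A, D, E}⁺ = {A, D, E, F}, which is not all of the attributes, so the left side is not a superkey — BCNF is violated.
A, D, E -> F determines the non-prime attribute {F} from a non-superkey — 3NF is violated.
Checking every proper subset of each key, none determines a non-prime attribute — 2NF is satisfied.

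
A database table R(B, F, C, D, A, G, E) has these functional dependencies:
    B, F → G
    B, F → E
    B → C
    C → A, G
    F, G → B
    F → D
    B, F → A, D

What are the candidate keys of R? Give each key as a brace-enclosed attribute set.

{F} never appears on the right of any FD, so every key must include it.
{B, F}⁺ = {A, B, C, D, E, F, G} — all of the relation — so {B, F} is a candidate key.
{C, F}⁺ = {A, B, C, D, E, F, G} — all of the relation — so {C, F} is a candidate key.
{F, G}⁺ = {A, B, C, D, E, F, G} — all of the relation — so {F, G} is a candidate key.
Any other superkey properly contains one of these, so there are no further candidate keys.

{B, F}, {C, F}, {F, G}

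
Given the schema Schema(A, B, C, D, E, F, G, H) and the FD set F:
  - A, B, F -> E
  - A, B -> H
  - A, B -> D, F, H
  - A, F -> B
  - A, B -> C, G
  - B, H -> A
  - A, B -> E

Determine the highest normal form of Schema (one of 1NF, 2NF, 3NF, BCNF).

BCNF

Candidate keys: {A, B}, {A, F}, {B, H}. Prime attributes: {A, B, F, H}.
Every FD has a superkey on the left, so the relation is in BCNF.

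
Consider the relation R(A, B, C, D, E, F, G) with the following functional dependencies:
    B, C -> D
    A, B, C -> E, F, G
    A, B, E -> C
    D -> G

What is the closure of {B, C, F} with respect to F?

Start with {B, C, F}.
B, C -> D applies; add {D} → now {B, C, D, F}.
D -> G applies; add {G} → now {B, C, D, F, G}.
No further FD applies.

{B, C, D, F, G}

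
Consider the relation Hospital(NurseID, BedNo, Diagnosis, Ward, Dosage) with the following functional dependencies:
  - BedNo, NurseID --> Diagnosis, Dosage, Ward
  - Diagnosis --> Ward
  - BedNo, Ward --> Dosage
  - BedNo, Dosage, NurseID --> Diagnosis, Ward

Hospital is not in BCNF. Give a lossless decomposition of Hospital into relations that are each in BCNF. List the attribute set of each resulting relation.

{BedNo, Diagnosis, Dosage}; {BedNo, Diagnosis, NurseID}; {Diagnosis, Ward}

Candidate key of the original relation: {BedNo, NurseID}.
In {BedNo, Diagnosis, Dosage, NurseID, Ward}, {Diagnosis} is not a superkey ({Diagnosis}⁺ restricted to this set is {Diagnosis, Ward}), so split on Diagnosis --> Ward into {Diagnosis, Ward} and {BedNo, Diagnosis, Dosage, NurseID}.
{Diagnosis, Ward} is in BCNF.
In {BedNo, Diagnosis, Dosage, NurseID}, {BedNo, Diagnosis} is not a superkey ({BedNo, Diagnosis}⁺ restricted to this set is {BedNo, Diagnosis, Dosage}), so split on BedNo, Diagnosis --> Dosage into {BedNo, Diagnosis, Dosage} and {BedNo, Diagnosis, NurseID}.
{BedNo, Diagnosis, Dosage} is in BCNF.
{BedNo, Diagnosis, NurseID} is in BCNF.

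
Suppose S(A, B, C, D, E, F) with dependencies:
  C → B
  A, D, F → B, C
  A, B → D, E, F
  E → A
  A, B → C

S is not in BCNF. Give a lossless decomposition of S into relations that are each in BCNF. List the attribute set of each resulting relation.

{A, E}; {B, C}; {C, D, E, F}

Candidate keys of the original relation: {A, B}, {A, C}, {A, D, F}, {B, E}, {C, E}, {D, E, F}.
Within {A, B, C, D, E, F}: {C}⁺ ∩ {A, B, C, D, E, F} = {B, C}, not the whole set, so C → B violates BCNF; decompose into {B, C} and {A, C, D, E, F}.
{B, C} is in BCNF.
Within {A, C, D, E, F}: {E}⁺ ∩ {A, C, D, E, F} = {A, E}, not the whole set, so E → A violates BCNF; decompose into {A, E} and {C, D, E, F}.
{A, E} is in BCNF.
{C, D, E, F} is in BCNF.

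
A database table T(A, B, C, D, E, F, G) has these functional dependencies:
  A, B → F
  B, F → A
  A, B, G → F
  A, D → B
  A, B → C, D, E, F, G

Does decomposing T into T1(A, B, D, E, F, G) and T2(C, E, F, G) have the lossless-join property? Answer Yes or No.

The shared attributes are {E, F, G} and {E, F, G}⁺ = {E, F, G}.
T1 ⊄ {E, F, G} and T2 ⊄ {E, F, G}, so the split is lossy.

No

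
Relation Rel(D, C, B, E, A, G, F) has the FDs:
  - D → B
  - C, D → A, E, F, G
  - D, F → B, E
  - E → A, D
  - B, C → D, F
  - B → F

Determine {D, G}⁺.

{A, B, D, E, F, G}

Start with {D, G}.
D → B applies; add {B} → now {B, D, G}.
B → F applies; add {F} → now {B, D, F, G}.
D, F → B, E applies; add {E} → now {B, D, E, F, G}.
E → A, D applies; add {A} → now {A, B, D, E, F, G}.
No further FD applies.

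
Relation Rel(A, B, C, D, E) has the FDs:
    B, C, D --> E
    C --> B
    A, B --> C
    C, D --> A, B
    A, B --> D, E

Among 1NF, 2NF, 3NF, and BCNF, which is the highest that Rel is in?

3NF

Candidate keys: {A, B}, {A, C}, {C, D}. Prime attributes: {A, B, C, D}.
C --> B breaks BCNF: {C}⁺ = {B, C}, so {C} is not a superkey.
Since {B} ⊆ prime attributes and every other non-superkey FD also has a prime right side, the schema is in 3NF.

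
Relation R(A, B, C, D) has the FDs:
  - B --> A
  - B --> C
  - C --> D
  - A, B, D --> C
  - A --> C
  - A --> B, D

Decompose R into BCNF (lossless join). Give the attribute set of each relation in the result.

Candidate keys of the original relation: {A}, {B}.
In {A, B, C, D}, {C} is not a superkey ({C}⁺ restricted to this set is {C, D}), so split on C --> D into {C, D} and {A, B, C}.
{C, D} is in BCNF.
{A, B, C} is in BCNF.

{A, B, C}; {C, D}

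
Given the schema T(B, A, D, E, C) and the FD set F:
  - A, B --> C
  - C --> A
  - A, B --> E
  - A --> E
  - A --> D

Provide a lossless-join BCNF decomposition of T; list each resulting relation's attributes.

Candidate keys of the original relation: {A, B}, {B, C}.
In {A, B, C, D, E}, {C} is not a superkey ({C}⁺ restricted to this set is {A, C, D, E}), so split on C --> A, D, E into {A, C, D, E} and {B, C}.
In {A, C, D, E}, {A} is not a superkey ({A}⁺ restricted to this set is {A, D, E}), so split on A --> D, E into {A, D, E} and {A, C}.
{A, D, E} is in BCNF.
{A, C} is in BCNF.
{B, C} is in BCNF.

{A, C}; {A, D, E}; {B, C}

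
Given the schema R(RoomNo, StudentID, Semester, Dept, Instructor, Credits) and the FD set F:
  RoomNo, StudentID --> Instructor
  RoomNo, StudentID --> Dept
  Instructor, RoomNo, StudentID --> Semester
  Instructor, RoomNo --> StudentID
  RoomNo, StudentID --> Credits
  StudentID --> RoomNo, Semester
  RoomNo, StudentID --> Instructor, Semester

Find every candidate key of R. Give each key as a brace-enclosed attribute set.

{Instructor, RoomNo}, {StudentID}

{StudentID} is a candidate key since {StudentID}⁺ = {Credits, Dept, Instructor, RoomNo, Semester, StudentID} covers every attribute.
{Instructor, RoomNo} is a candidate key since {Instructor, RoomNo}⁺ = {Credits, Dept, Instructor, RoomNo, Semester, StudentID} covers every attribute.
Any other superkey properly contains one of these, so there are no further candidate keys.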